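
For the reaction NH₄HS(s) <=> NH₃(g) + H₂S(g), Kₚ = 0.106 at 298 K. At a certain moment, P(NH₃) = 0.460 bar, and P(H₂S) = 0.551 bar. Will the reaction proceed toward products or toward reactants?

toward reactants

(NH₄HS is a pure solid — omitted from Qₚ.)
Qₚ = P(NH₃)·P(H₂S) = (0.460)·(0.551) = 0.253
Qₚ = 0.253 > Kₚ = 0.106, so the reverse reaction proceeds.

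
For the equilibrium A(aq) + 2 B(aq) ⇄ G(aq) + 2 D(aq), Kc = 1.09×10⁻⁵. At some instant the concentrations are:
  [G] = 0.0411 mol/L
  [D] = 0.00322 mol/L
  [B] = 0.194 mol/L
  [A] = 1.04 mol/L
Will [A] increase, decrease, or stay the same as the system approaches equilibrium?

Qc = [G]·[D]² / ([A]·[B]²) = (0.0411)·(0.00322)² / ((1.04)·(0.194)²) = 1.09×10⁻⁵
Qc = 1.09×10⁻⁵ = Kc; the system is at equilibrium.

stay the same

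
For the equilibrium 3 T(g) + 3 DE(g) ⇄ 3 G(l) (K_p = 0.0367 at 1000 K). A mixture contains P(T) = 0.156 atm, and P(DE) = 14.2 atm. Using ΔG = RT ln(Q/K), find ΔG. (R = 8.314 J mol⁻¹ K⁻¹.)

(G is a pure liquid — omitted from Q_p.)
Q_p = 1 / (P(T)³·P(DE)³) = 1 / ((0.156)³·(14.2)³) = 0.0920
ΔG = RT ln(Q_p/K_p) = (8.314 J mol⁻¹ K⁻¹)(1000 K) × ln(0.0920/0.0367)
   = (8.314 kJ/mol)(0.9190) = 7.64 kJ/mol
ΔG > 0, so the forward reaction is non-spontaneous (proceeds in reverse).

ΔG = 7.64 kJ/mol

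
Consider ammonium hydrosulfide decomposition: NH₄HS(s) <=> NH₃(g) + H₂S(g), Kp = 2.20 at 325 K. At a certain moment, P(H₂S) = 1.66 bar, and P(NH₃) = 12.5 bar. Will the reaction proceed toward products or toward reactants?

(NH₄HS is a pure solid — omitted from Qp.)
Qp = P(NH₃)·P(H₂S) = (12.5)·(1.66) = 20.8
Qp = 20.8 > Kp = 2.20, so the reverse reaction proceeds.

in the reverse direction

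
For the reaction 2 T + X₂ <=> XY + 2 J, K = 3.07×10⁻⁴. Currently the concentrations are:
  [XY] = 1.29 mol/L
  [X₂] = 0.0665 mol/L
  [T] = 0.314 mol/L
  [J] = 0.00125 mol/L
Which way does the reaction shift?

Q = [XY]·[J]² / ([T]²·[X₂]) = (1.29)·(0.00125)² / ((0.314)²·(0.0665)) = 3.07×10⁻⁴
Q = 3.07×10⁻⁴ = K, so the system is already at equilibrium.

no net change (already at equilibrium)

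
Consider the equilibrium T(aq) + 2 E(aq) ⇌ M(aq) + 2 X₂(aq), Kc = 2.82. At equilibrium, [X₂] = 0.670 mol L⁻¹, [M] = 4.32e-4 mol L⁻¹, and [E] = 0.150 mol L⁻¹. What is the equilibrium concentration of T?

[T] = 0.00306 mol L⁻¹

At equilibrium, Kc = [M]·[X₂]² / ([T]·[E]²) = 2.82.
(4.32e-4)·(0.670)² / (([T])·(0.150)²) = 2.82
[T] = 0.00306 mol L⁻¹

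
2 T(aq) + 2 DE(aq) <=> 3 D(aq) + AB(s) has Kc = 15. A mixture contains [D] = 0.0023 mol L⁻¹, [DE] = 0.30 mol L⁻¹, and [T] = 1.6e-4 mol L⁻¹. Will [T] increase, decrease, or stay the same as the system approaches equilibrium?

decrease

(AB is a pure solid — omitted from Qc.)
Qc = [D]³ / ([T]²·[DE]²) = (0.0023)³ / ((1.6e-4)²·(0.30)²) = 5.3
Qc = 5.3 < Kc = 15: net forward reaction.
T is a reactant, so it decreases.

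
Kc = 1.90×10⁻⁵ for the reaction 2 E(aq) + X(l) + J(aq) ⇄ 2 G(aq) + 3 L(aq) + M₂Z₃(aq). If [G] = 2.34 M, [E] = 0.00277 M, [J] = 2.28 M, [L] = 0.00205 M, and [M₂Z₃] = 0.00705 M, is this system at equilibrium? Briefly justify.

yes, at equilibrium

(X is a pure liquid — omitted from Qc.)
Qc = [G]²·[L]³·[M₂Z₃] / ([E]²·[J]) = (2.34)²·(0.00205)³·(0.00705) / ((0.00277)²·(2.28)) = 1.90×10⁻⁵
Qc = 1.90×10⁻⁵ = Kc; the system is at equilibrium.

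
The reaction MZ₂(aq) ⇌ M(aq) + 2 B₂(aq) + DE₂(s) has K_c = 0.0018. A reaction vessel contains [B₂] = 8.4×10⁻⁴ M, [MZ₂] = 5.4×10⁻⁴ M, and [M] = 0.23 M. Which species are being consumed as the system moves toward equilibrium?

(DE₂ is a pure solid — omitted from Q_c.)
Q_c = [M]·[B₂]² / [MZ₂] = (0.23)·(8.4×10⁻⁴)² / (5.4×10⁻⁴) = 3.0×10⁻⁴
Q_c = 3.0×10⁻⁴ < K_c = 0.0018: net forward reaction.

MZ₂ (reactants)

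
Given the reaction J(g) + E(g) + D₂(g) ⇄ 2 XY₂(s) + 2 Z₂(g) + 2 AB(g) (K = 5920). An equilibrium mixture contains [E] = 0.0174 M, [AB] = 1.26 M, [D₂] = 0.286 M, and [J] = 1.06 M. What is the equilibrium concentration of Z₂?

[Z₂] = 4.44 M

(XY₂ is a pure solid — omitted from K.)
At equilibrium, K = [Z₂]²·[AB]² / ([J]·[E]·[D₂]) = 5920.
([Z₂])²·(1.26)² / ((1.06)·(0.0174)·(0.286)) = 5920
[Z₂]² = 19.7 ⇒ [Z₂] = 4.44 M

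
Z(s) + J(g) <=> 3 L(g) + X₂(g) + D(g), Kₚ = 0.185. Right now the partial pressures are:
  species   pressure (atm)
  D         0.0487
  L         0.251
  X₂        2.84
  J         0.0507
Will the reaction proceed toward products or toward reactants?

toward products

(Z is a pure solid — omitted from Qₚ.)
Qₚ = P(L)³·P(X₂)·P(D) / P(J) = (0.251)³·(2.84)·(0.0487) / (0.0507) = 0.0431
Qₚ = 0.0431 < Kₚ = 0.185, so the forward reaction proceeds.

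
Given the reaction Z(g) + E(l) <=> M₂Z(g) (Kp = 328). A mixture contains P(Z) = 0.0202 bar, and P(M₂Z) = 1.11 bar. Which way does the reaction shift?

(E is a pure liquid — omitted from Qp.)
Qp = P(M₂Z) / P(Z) = (1.11) / (0.0202) = 55.0
Qp = 55.0 < Kp = 328, so the forward reaction proceeds.

toward products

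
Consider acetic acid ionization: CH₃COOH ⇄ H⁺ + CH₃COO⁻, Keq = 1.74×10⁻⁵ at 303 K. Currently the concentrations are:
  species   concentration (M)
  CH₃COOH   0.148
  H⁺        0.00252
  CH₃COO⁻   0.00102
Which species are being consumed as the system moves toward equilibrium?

none (at equilibrium)

Q = [H⁺]·[CH₃COO⁻] / [CH₃COOH] = (0.00252)·(0.00102) / (0.148) = 1.74×10⁻⁵
Q = 1.74×10⁻⁵ = Keq; the system is at equilibrium.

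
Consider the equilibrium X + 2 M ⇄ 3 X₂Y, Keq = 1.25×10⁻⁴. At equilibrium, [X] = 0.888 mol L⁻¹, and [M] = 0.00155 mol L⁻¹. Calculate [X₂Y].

[X₂Y] = 6.44×10⁻⁴ mol L⁻¹

At equilibrium, Keq = [X₂Y]³ / ([X]·[M]²) = 1.25×10⁻⁴.
([X₂Y])³ / ((0.888)·(0.00155)²) = 1.25×10⁻⁴
[X₂Y]³ = 2.67×10⁻¹⁰ ⇒ [X₂Y] = 6.44×10⁻⁴ mol L⁻¹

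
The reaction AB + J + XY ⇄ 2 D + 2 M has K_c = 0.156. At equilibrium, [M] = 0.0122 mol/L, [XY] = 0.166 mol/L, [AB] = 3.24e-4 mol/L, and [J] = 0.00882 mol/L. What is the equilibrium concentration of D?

[D] = 0.0223 mol/L

At equilibrium, K_c = [D]²·[M]² / ([AB]·[J]·[XY]) = 0.156.
([D])²·(0.0122)² / ((3.24e-4)·(0.00882)·(0.166)) = 0.156
[D]² = 4.97e-4 ⇒ [D] = 0.0223 mol/L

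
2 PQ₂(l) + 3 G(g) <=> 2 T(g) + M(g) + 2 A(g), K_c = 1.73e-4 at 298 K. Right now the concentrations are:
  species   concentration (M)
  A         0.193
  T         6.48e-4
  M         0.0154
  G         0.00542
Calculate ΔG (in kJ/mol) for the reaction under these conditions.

(PQ₂ is a pure liquid — omitted from Q_c.)
Q_c = [T]²·[M]·[A]² / [G]³ = (6.48e-4)²·(0.0154)·(0.193)² / (0.00542)³ = 0.00151
ΔG = RT ln(Q_c/K_c) = (8.314 J mol⁻¹ K⁻¹)(298 K) × ln(0.00151/1.73e-4)
   = (2.478 kJ/mol)(2.167) = 5.37 kJ/mol
ΔG > 0, so the forward reaction is non-spontaneous (proceeds in reverse).

ΔG = 5.37 kJ/mol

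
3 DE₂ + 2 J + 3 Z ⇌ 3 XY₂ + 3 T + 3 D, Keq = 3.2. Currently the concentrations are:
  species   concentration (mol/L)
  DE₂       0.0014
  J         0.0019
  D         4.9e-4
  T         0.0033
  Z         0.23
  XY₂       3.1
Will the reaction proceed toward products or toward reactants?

toward products

Q = [XY₂]³·[T]³·[D]³ / ([DE₂]³·[J]²·[Z]³) = (3.1)³·(0.0033)³·(4.9e-4)³ / ((0.0014)³·(0.0019)²·(0.23)³) = 1.0
Q = 1.0 < Keq = 3.2, so the forward reaction proceeds.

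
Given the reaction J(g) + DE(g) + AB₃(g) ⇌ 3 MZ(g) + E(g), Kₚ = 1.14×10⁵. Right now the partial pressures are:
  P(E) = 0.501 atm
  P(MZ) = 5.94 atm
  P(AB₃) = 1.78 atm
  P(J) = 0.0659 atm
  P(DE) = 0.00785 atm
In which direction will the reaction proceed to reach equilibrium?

no net change (already at equilibrium)

Qₚ = P(MZ)³·P(E) / (P(J)·P(DE)·P(AB₃)) = (5.94)³·(0.501) / ((0.0659)·(0.00785)·(1.78)) = 1.14×10⁵
Qₚ = 1.14×10⁵ = Kₚ, so the system is already at equilibrium.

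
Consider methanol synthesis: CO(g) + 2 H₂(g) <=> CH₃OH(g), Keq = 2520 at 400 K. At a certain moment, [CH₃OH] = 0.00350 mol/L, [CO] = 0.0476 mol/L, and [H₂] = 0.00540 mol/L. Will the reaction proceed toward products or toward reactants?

neither direction; the system is at equilibrium

Q = [CH₃OH] / ([CO]·[H₂]²) = (0.00350) / ((0.0476)·(0.00540)²) = 2520
Q = 2520 = Keq, so the system is already at equilibrium.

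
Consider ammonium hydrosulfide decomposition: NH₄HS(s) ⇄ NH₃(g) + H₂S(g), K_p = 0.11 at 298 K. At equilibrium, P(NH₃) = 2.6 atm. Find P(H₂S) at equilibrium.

(NH₄HS is a pure solid — omitted from K_p.)
At equilibrium, K_p = P(NH₃)·P(H₂S) = 0.11.
(2.6)·(P(H₂S)) = 0.11
P(H₂S) = 0.0423 = 0.042 atm

P(H₂S) = 0.042 atm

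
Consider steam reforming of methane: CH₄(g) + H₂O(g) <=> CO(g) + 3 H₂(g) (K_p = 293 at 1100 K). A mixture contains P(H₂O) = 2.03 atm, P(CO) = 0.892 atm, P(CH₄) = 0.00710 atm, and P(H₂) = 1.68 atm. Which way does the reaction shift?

at equilibrium

Q_p = P(CO)·P(H₂)³ / (P(CH₄)·P(H₂O)) = (0.892)·(1.68)³ / ((0.00710)·(2.03)) = 293
Q_p = 293 = K_p, so the system is already at equilibrium.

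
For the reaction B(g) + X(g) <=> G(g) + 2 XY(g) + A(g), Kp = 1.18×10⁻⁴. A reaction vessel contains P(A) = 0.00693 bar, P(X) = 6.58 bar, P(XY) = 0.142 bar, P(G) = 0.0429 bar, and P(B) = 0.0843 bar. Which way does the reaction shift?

Qp = P(G)·P(XY)²·P(A) / (P(B)·P(X)) = (0.0429)·(0.142)²·(0.00693) / ((0.0843)·(6.58)) = 1.08×10⁻⁵
Qp = 1.08×10⁻⁵ < Kp = 1.18×10⁻⁴, so the forward reaction proceeds.

forward (toward products)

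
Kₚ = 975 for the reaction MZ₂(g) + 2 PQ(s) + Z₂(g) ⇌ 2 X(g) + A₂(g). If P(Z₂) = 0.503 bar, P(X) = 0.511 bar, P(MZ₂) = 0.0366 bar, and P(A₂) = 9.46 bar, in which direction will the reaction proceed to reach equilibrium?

in the forward direction

(PQ is a pure solid — omitted from Qₚ.)
Qₚ = P(X)²·P(A₂) / (P(MZ₂)·P(Z₂)) = (0.511)²·(9.46) / ((0.0366)·(0.503)) = 134
Qₚ = 134 < Kₚ = 975, so the forward reaction proceeds.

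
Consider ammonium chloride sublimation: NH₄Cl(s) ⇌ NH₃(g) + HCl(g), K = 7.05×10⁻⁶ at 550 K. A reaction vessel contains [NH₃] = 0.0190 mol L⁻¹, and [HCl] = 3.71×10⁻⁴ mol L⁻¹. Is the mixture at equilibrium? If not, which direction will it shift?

(NH₄Cl is a pure solid — omitted from Q.)
Q = [NH₃]·[HCl] = (0.0190)·(3.71×10⁻⁴) = 7.05×10⁻⁶
Q = 7.05×10⁻⁶ = K; the system is at equilibrium.

yes, at equilibrium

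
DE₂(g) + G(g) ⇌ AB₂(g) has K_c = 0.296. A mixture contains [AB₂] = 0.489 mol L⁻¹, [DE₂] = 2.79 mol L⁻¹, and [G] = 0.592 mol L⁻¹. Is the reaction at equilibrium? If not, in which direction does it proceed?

no net change (already at equilibrium)

Q_c = [AB₂] / ([DE₂]·[G]) = (0.489) / ((2.79)·(0.592)) = 0.296
Q_c = 0.296 = K_c, so the system is already at equilibrium.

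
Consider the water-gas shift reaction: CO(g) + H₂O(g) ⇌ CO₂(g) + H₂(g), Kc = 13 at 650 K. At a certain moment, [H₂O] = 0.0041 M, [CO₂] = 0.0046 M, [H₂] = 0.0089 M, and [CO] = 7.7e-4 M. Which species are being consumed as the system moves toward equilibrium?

Qc = [CO₂]·[H₂] / ([CO]·[H₂O]) = (0.0046)·(0.0089) / ((7.7e-4)·(0.0041)) = 13
Qc = 13 = Kc; the system is at equilibrium.

none (at equilibrium)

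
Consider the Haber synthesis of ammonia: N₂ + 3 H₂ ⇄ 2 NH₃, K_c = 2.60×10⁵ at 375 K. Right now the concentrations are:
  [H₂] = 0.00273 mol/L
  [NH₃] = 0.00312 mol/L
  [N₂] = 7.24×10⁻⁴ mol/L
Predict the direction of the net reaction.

Q_c = [NH₃]² / ([N₂]·[H₂]³) = (0.00312)² / ((7.24×10⁻⁴)·(0.00273)³) = 6.61×10⁵
Q_c = 6.61×10⁵ > K_c = 2.60×10⁵, so the reverse reaction proceeds.

reverse (toward reactants)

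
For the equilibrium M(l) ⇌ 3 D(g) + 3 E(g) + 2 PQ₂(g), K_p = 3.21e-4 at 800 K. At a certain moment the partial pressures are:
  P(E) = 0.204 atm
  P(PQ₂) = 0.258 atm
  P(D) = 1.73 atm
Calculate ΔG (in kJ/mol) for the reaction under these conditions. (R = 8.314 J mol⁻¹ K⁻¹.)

(M is a pure liquid — omitted from Q_p.)
Q_p = P(D)³·P(E)³·P(PQ₂)² = (1.73)³·(0.204)³·(0.258)² = 0.00293
ΔG = RT ln(Q_p/K_p) = (8.314 J mol⁻¹ K⁻¹)(800 K) × ln(0.00293/3.21e-4)
   = (6.651 kJ/mol)(2.211) = 14.7 kJ/mol
ΔG > 0, so the forward reaction is non-spontaneous (proceeds in reverse).

ΔG = 14.7 kJ/mol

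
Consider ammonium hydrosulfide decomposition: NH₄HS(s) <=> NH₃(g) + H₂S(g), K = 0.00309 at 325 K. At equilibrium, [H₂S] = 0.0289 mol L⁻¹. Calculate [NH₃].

[NH₃] = 0.107 mol L⁻¹

(NH₄HS is a pure solid — omitted from K.)
At equilibrium, K = [NH₃]·[H₂S] = 0.00309.
([NH₃])·(0.0289) = 0.00309
[NH₃] = 0.107 mol L⁻¹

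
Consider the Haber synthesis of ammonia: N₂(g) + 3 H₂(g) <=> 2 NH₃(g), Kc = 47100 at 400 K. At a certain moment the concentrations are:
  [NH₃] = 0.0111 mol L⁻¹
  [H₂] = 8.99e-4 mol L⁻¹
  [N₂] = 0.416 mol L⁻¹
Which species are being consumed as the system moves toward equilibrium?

NH₃ (products)

Qc = [NH₃]² / ([N₂]·[H₂]³) = (0.0111)² / ((0.416)·(8.99e-4)³) = 4.08e5
Qc = 4.08e5 > Kc = 47100: net reverse reaction.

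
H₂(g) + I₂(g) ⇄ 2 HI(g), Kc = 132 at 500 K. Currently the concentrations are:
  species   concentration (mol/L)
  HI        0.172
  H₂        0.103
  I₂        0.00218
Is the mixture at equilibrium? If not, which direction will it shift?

Qc = [HI]² / ([H₂]·[I₂]) = (0.172)² / ((0.103)·(0.00218)) = 132
Qc = 132 = Kc; the system is at equilibrium.

yes, at equilibrium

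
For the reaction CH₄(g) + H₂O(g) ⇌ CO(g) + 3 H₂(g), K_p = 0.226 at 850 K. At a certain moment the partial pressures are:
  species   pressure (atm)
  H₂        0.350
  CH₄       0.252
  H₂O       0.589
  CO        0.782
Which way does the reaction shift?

Q_p = P(CO)·P(H₂)³ / (P(CH₄)·P(H₂O)) = (0.782)·(0.350)³ / ((0.252)·(0.589)) = 0.226
Q_p = 0.226 = K_p, so the system is already at equilibrium.

at equilibrium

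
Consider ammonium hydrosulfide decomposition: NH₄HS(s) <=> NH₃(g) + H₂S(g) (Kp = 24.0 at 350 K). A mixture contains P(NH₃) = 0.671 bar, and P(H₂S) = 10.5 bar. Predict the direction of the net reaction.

(NH₄HS is a pure solid — omitted from Qp.)
Qp = P(NH₃)·P(H₂S) = (0.671)·(10.5) = 7.05
Qp = 7.05 < Kp = 24.0, so the forward reaction proceeds.

in the forward direction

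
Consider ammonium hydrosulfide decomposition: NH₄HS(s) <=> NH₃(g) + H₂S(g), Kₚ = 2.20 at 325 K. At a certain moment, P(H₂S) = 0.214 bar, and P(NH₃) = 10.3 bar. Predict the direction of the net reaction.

neither direction; the system is at equilibrium

(NH₄HS is a pure solid — omitted from Qₚ.)
Qₚ = P(NH₃)·P(H₂S) = (10.3)·(0.214) = 2.20
Qₚ = 2.20 = Kₚ, so the system is already at equilibrium.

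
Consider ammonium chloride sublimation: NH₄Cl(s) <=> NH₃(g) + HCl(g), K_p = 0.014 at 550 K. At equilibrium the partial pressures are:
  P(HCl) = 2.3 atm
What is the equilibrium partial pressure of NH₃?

P(NH₃) = 0.0061 atm

(NH₄Cl is a pure solid — omitted from K_p.)
At equilibrium, K_p = P(NH₃)·P(HCl) = 0.014.
(P(NH₃))·(2.3) = 0.014
P(NH₃) = 0.00609 = 0.0061 atm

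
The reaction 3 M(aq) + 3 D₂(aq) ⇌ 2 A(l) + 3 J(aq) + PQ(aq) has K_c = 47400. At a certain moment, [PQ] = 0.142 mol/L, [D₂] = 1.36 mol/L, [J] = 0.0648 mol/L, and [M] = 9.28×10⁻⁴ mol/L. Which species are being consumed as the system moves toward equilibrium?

(A is a pure liquid — omitted from Q_c.)
Q_c = [J]³·[PQ] / ([M]³·[D₂]³) = (0.0648)³·(0.142) / ((9.28×10⁻⁴)³·(1.36)³) = 19200
Q_c = 19200 < K_c = 47400: net forward reaction.

M, D₂ (reactants)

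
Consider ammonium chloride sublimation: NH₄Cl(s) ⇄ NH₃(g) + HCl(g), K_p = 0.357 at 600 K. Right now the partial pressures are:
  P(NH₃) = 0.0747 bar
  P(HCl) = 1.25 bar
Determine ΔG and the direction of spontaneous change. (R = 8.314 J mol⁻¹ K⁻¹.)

(NH₄Cl is a pure solid — omitted from Q_p.)
Q_p = P(NH₃)·P(HCl) = (0.0747)·(1.25) = 0.0934
ΔG = RT ln(Q_p/K_p) = (8.314 J mol⁻¹ K⁻¹)(600 K) × ln(0.0934/0.357)
   = (4.988 kJ/mol)(-1.341) = -6.69 kJ/mol
ΔG < 0, so the forward reaction is spontaneous (proceeds forward).

ΔG = -6.69 kJ/mol; the forward reaction is spontaneous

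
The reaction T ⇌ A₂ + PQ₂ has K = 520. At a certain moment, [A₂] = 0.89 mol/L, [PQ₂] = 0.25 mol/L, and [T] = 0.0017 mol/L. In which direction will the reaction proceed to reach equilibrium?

forward (toward products)

Q = [A₂]·[PQ₂] / [T] = (0.89)·(0.25) / (0.0017) = 130
Q = 130 < K = 520, so the forward reaction proceeds.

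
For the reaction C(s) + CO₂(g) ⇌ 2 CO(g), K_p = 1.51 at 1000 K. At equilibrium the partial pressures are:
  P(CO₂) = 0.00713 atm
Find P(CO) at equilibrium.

P(CO) = 0.104 atm

(C is a pure solid — omitted from K_p.)
At equilibrium, K_p = P(CO)² / P(CO₂) = 1.51.
(P(CO))² / (0.00713) = 1.51
P(CO)² = 0.0108 ⇒ P(CO) = 0.104 atm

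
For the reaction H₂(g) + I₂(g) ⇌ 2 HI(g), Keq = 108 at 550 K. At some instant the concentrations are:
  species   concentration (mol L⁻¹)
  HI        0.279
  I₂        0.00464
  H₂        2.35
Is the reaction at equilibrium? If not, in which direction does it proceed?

to the right

Q = [HI]² / ([H₂]·[I₂]) = (0.279)² / ((2.35)·(0.00464)) = 7.14
Q = 7.14 < Keq = 108, so the forward reaction proceeds.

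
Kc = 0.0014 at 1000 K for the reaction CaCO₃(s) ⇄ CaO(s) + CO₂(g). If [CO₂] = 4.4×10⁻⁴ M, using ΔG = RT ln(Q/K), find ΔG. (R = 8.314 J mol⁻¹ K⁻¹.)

ΔG = -9.62 kJ/mol

(CaCO₃, CaO are pure solids — omitted from Qc.)
Qc = [CO₂] = 4.40×10⁻⁴
ΔG = RT ln(Qc/Kc) = (8.314 J mol⁻¹ K⁻¹)(1000 K) × ln(4.40×10⁻⁴/0.0014)
   = (8.314 kJ/mol)(-1.157) = -9.62 kJ/mol
ΔG < 0, so the forward reaction is spontaneous (proceeds forward).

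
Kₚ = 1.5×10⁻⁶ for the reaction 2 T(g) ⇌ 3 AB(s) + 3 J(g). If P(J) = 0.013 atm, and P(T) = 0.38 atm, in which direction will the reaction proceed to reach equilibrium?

(AB is a pure solid — omitted from Qₚ.)
Qₚ = P(J)³ / P(T)² = (0.013)³ / (0.38)² = 1.5×10⁻⁵
Qₚ = 1.5×10⁻⁵ > Kₚ = 1.5×10⁻⁶, so the reverse reaction proceeds.

reverse (toward reactants)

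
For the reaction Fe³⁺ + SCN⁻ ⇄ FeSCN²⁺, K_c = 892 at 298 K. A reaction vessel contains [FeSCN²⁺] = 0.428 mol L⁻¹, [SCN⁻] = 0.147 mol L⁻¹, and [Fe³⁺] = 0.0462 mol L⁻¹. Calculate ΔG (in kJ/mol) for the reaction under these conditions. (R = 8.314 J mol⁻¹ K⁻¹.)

Q_c = [FeSCN²⁺] / ([Fe³⁺]·[SCN⁻]) = (0.428) / ((0.0462)·(0.147)) = 63.0
ΔG = RT ln(Q_c/K_c) = (8.314 J mol⁻¹ K⁻¹)(298 K) × ln(63.0/892)
   = (2.478 kJ/mol)(-2.650) = -6.57 kJ/mol
ΔG < 0, so the forward reaction is spontaneous (proceeds forward).

ΔG = -6.57 kJ/mol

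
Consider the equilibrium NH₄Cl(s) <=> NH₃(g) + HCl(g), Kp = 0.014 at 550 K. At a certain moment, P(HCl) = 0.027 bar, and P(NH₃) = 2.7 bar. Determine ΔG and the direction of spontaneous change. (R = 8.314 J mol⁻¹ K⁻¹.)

(NH₄Cl is a pure solid — omitted from Qp.)
Qp = P(NH₃)·P(HCl) = (2.7)·(0.027) = 0.0729
ΔG = RT ln(Qp/Kp) = (8.314 J mol⁻¹ K⁻¹)(550 K) × ln(0.0729/0.014)
   = (4.573 kJ/mol)(1.650) = 7.55 kJ/mol
ΔG > 0, so the forward reaction is non-spontaneous (proceeds in reverse).

ΔG = 7.55 kJ/mol; the forward reaction is non-spontaneous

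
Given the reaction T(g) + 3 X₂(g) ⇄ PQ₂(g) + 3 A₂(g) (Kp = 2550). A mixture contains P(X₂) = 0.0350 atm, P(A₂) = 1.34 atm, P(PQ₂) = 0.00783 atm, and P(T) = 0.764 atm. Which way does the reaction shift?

Qp = P(PQ₂)·P(A₂)³ / (P(T)·P(X₂)³) = (0.00783)·(1.34)³ / ((0.764)·(0.0350)³) = 575
Qp = 575 < Kp = 2550, so the forward reaction proceeds.

forward (toward products)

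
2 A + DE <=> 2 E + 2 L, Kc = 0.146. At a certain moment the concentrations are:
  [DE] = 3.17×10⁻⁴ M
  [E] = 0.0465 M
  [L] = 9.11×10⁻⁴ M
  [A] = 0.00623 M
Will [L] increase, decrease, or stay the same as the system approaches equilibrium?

Qc = [E]²·[L]² / ([A]²·[DE]) = (0.0465)²·(9.11×10⁻⁴)² / ((0.00623)²·(3.17×10⁻⁴)) = 0.146
Qc = 0.146 = Kc; the system is at equilibrium.

stay the same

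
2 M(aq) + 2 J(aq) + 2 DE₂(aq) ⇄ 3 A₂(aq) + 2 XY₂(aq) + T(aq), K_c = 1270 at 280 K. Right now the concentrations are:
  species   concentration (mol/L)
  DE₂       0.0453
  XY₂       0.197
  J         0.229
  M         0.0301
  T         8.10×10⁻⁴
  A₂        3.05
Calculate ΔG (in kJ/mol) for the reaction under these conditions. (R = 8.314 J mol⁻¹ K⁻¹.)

ΔG = 4.60 kJ/mol

Q_c = [A₂]³·[XY₂]²·[T] / ([M]²·[J]²·[DE₂]²) = (3.05)³·(0.197)²·(8.10×10⁻⁴) / ((0.0301)²·(0.229)²·(0.0453)²) = 9150
ΔG = RT ln(Q_c/K_c) = (8.314 J mol⁻¹ K⁻¹)(280 K) × ln(9150/1270)
   = (2.328 kJ/mol)(1.975) = 4.60 kJ/mol
ΔG > 0, so the forward reaction is non-spontaneous (proceeds in reverse).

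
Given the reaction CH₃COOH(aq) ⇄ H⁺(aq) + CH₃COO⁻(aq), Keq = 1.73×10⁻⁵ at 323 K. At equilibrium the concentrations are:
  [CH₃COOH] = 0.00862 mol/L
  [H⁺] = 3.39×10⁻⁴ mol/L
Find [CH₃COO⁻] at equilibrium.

At equilibrium, Keq = [H⁺]·[CH₃COO⁻] / [CH₃COOH] = 1.73×10⁻⁵.
(3.39×10⁻⁴)·([CH₃COO⁻]) / (0.00862) = 1.73×10⁻⁵
[CH₃COO⁻] = 4.40×10⁻⁴ mol/L

[CH₃COO⁻] = 4.40×10⁻⁴ mol/L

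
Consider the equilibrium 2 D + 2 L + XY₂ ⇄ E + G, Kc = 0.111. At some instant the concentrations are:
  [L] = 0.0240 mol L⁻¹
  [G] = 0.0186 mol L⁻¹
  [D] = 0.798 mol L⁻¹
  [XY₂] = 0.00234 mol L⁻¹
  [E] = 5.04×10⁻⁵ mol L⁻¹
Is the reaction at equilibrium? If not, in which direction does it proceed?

reverse (toward reactants)

Qc = [E]·[G] / ([D]²·[L]²·[XY₂]) = (5.04×10⁻⁵)·(0.0186) / ((0.798)²·(0.0240)²·(0.00234)) = 1.09
Qc = 1.09 > Kc = 0.111, so the reverse reaction proceeds.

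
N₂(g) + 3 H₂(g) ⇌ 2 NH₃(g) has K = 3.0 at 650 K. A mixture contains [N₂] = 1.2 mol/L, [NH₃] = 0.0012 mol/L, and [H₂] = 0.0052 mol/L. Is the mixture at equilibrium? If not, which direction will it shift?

Q = [NH₃]² / ([N₂]·[H₂]³) = (0.0012)² / ((1.2)·(0.0052)³) = 8.5
Q = 8.5 > K = 3.0: net reverse reaction.

no; Q > K, reaction proceeds in reverse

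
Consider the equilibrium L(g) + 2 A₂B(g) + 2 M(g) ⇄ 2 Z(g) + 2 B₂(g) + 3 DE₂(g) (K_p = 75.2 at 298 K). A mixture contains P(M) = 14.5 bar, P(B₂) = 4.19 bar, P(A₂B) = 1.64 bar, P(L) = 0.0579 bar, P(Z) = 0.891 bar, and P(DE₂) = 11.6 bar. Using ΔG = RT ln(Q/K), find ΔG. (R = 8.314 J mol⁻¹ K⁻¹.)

ΔG = 5.40 kJ/mol

Q_p = P(Z)²·P(B₂)²·P(DE₂)³ / (P(L)·P(A₂B)²·P(M)²) = (0.891)²·(4.19)²·(11.6)³ / ((0.0579)·(1.64)²·(14.5)²) = 664
ΔG = RT ln(Q_p/K_p) = (8.314 J mol⁻¹ K⁻¹)(298 K) × ln(664/75.2)
   = (2.478 kJ/mol)(2.178) = 5.40 kJ/mol
ΔG > 0, so the forward reaction is non-spontaneous (proceeds in reverse).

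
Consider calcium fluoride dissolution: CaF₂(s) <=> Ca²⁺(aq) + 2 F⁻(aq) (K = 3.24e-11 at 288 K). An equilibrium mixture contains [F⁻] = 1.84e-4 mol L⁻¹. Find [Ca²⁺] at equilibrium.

(CaF₂ is a pure solid — omitted from K.)
At equilibrium, K = [Ca²⁺]·[F⁻]² = 3.24e-11.
([Ca²⁺])·(1.84e-4)² = 3.24e-11
[Ca²⁺] = 9.57e-4 mol L⁻¹

[Ca²⁺] = 9.57e-4 mol L⁻¹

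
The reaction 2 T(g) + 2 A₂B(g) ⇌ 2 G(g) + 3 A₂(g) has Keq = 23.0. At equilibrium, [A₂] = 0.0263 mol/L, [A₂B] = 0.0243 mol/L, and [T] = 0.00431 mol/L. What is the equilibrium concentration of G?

At equilibrium, Keq = [G]²·[A₂]³ / ([T]²·[A₂B]²) = 23.0.
([G])²·(0.0263)³ / ((0.00431)²·(0.0243)²) = 23.0
[G]² = 0.0139 ⇒ [G] = 0.118 mol/L

[G] = 0.118 mol/L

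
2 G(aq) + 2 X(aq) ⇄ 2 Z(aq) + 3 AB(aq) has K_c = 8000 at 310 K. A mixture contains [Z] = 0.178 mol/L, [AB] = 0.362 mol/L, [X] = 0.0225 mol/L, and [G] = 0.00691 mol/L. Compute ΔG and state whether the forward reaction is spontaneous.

Q_c = [Z]²·[AB]³ / ([G]²·[X]²) = (0.178)²·(0.362)³ / ((0.00691)²·(0.0225)²) = 62200
ΔG = RT ln(Q_c/K_c) = (8.314 J mol⁻¹ K⁻¹)(310 K) × ln(62200/8000)
   = (2.577 kJ/mol)(2.051) = 5.29 kJ/mol
ΔG > 0, so the forward reaction is non-spontaneous (proceeds in reverse).

ΔG = 5.29 kJ/mol; the forward reaction is non-spontaneous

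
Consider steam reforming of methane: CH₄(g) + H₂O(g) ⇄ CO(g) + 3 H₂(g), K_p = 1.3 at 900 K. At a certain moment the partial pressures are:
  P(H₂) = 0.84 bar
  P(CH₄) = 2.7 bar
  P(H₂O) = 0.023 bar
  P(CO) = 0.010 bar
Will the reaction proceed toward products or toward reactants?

forward (toward products)

Q_p = P(CO)·P(H₂)³ / (P(CH₄)·P(H₂O)) = (0.010)·(0.84)³ / ((2.7)·(0.023)) = 0.095
Q_p = 0.095 < K_p = 1.3, so the forward reaction proceeds.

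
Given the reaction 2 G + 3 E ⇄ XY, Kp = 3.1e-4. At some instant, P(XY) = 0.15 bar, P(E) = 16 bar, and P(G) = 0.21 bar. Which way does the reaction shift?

Qp = P(XY) / (P(G)²·P(E)³) = (0.15) / ((0.21)²·(16)³) = 8.3e-4
Qp = 8.3e-4 > Kp = 3.1e-4, so the reverse reaction proceeds.

reverse (toward reactants)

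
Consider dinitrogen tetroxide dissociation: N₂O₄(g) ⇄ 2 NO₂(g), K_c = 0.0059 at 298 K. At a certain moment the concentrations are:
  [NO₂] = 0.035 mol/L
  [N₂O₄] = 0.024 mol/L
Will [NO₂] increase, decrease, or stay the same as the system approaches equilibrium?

decrease

Q_c = [NO₂]² / [N₂O₄] = (0.035)² / (0.024) = 0.051
Q_c = 0.051 > K_c = 0.0059: net reverse reaction.
NO₂ is a product, so it decreases.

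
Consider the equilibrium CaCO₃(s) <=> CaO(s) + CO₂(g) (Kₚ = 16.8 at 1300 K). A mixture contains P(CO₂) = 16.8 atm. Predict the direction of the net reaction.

(CaCO₃, CaO are pure solids — omitted from Qₚ.)
Qₚ = P(CO₂) = 16.8
Qₚ = 16.8 = Kₚ, so the system is already at equilibrium.

neither direction; the system is at equilibrium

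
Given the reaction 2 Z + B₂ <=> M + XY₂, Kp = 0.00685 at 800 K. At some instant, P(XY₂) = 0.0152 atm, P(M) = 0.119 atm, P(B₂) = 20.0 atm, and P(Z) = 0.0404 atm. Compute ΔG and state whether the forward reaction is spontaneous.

Qp = P(M)·P(XY₂) / (P(Z)²·P(B₂)) = (0.119)·(0.0152) / ((0.0404)²·(20.0)) = 0.0554
ΔG = RT ln(Qp/Kp) = (8.314 J mol⁻¹ K⁻¹)(800 K) × ln(0.0554/0.00685)
   = (6.651 kJ/mol)(2.090) = 13.9 kJ/mol
ΔG > 0, so the forward reaction is non-spontaneous (proceeds in reverse).

ΔG = 13.9 kJ/mol; the forward reaction is non-spontaneous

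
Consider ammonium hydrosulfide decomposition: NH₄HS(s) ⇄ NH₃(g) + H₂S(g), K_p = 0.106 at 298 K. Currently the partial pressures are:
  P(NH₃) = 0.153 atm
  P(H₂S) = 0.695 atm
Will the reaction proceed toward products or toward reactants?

(NH₄HS is a pure solid — omitted from Q_p.)
Q_p = P(NH₃)·P(H₂S) = (0.153)·(0.695) = 0.106
Q_p = 0.106 = K_p, so the system is already at equilibrium.

at equilibrium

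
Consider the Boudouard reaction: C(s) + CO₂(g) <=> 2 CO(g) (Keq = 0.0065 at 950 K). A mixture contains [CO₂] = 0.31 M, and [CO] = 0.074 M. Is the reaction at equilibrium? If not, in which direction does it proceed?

reverse (toward reactants)

(C is a pure solid — omitted from Q.)
Q = [CO]² / [CO₂] = (0.074)² / (0.31) = 0.018
Q = 0.018 > Keq = 0.0065, so the reverse reaction proceeds.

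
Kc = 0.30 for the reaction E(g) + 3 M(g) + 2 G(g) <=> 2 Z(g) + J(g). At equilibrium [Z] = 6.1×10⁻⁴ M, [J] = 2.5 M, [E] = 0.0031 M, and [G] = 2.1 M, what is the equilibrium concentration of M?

At equilibrium, Kc = [Z]²·[J] / ([E]·[M]³·[G]²) = 0.30.
(6.1×10⁻⁴)²·(2.5) / ((0.0031)·([M])³·(2.1)²) = 0.30
[M]³ = 2.27×10⁻⁴ ⇒ [M] = 0.061 M

[M] = 0.061 M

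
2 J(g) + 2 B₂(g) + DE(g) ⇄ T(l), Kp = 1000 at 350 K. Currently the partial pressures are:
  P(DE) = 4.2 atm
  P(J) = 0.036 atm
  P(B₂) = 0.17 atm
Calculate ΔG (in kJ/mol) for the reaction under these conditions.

ΔG = 5.38 kJ/mol

(T is a pure liquid — omitted from Qp.)
Qp = 1 / (P(J)²·P(B₂)²·P(DE)) = 1 / ((0.036)²·(0.17)²·(4.2)) = 6360
ΔG = RT ln(Qp/Kp) = (8.314 J mol⁻¹ K⁻¹)(350 K) × ln(6360/1000)
   = (2.910 kJ/mol)(1.850) = 5.38 kJ/mol
ΔG > 0, so the forward reaction is non-spontaneous (proceeds in reverse).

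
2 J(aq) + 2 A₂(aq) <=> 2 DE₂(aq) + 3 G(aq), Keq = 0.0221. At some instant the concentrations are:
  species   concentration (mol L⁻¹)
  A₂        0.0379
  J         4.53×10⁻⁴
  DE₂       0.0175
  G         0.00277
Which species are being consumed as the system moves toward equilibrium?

none (at equilibrium)

Q = [DE₂]²·[G]³ / ([J]²·[A₂]²) = (0.0175)²·(0.00277)³ / ((4.53×10⁻⁴)²·(0.0379)²) = 0.0221
Q = 0.0221 = Keq; the system is at equilibrium.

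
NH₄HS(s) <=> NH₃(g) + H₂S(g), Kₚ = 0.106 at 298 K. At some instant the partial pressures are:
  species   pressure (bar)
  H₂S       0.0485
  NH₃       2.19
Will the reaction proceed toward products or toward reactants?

neither direction; the system is at equilibrium

(NH₄HS is a pure solid — omitted from Qₚ.)
Qₚ = P(NH₃)·P(H₂S) = (2.19)·(0.0485) = 0.106
Qₚ = 0.106 = Kₚ, so the system is already at equilibrium.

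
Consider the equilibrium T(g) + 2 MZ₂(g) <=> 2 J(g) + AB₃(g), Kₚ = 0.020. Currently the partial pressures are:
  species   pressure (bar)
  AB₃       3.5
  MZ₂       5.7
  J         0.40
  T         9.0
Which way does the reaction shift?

to the right

Qₚ = P(J)²·P(AB₃) / (P(T)·P(MZ₂)²) = (0.40)²·(3.5) / ((9.0)·(5.7)²) = 0.0019
Qₚ = 0.0019 < Kₚ = 0.020, so the forward reaction proceeds.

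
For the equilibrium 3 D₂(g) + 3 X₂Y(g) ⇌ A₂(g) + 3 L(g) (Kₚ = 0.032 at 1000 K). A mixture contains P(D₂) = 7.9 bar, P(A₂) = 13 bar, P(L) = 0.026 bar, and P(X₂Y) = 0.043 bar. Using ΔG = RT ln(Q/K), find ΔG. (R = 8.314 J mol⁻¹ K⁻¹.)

ΔG = -14.2 kJ/mol

Qₚ = P(A₂)·P(L)³ / (P(D₂)³·P(X₂Y)³) = (13)·(0.026)³ / ((7.9)³·(0.043)³) = 0.00583
ΔG = RT ln(Qₚ/Kₚ) = (8.314 J mol⁻¹ K⁻¹)(1000 K) × ln(0.00583/0.032)
   = (8.314 kJ/mol)(-1.703) = -14.2 kJ/mol
ΔG < 0, so the forward reaction is spontaneous (proceeds forward).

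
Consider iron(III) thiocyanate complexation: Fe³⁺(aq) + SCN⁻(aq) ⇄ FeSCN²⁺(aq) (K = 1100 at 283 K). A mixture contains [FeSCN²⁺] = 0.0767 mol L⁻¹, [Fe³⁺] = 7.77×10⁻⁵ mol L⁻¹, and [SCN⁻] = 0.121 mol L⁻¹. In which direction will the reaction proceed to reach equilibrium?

Q = [FeSCN²⁺] / ([Fe³⁺]·[SCN⁻]) = (0.0767) / ((7.77×10⁻⁵)·(0.121)) = 8160
Q = 8160 > K = 1100, so the reverse reaction proceeds.

to the left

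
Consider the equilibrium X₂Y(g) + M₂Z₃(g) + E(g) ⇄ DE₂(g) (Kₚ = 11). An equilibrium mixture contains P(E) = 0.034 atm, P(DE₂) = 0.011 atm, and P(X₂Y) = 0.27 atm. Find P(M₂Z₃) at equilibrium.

At equilibrium, Kₚ = P(DE₂) / (P(X₂Y)·P(M₂Z₃)·P(E)) = 11.
(0.011) / ((0.27)·(P(M₂Z₃))·(0.034)) = 11
P(M₂Z₃) = 0.109 = 0.11 atm

P(M₂Z₃) = 0.11 atm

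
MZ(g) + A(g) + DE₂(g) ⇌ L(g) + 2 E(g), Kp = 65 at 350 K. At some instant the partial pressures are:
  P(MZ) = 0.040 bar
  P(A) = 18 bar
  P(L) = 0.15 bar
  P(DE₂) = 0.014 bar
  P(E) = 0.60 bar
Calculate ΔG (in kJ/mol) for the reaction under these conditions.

ΔG = -7.26 kJ/mol

Qp = P(L)·P(E)² / (P(MZ)·P(A)·P(DE₂)) = (0.15)·(0.60)² / ((0.040)·(18)·(0.014)) = 5.36
ΔG = RT ln(Qp/Kp) = (8.314 J mol⁻¹ K⁻¹)(350 K) × ln(5.36/65)
   = (2.910 kJ/mol)(-2.495) = -7.26 kJ/mol
ΔG < 0, so the forward reaction is spontaneous (proceeds forward).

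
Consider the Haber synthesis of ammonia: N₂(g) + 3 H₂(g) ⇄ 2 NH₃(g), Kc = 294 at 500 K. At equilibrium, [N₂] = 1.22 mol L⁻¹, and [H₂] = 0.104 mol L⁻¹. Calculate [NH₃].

[NH₃] = 0.635 mol L⁻¹

At equilibrium, Kc = [NH₃]² / ([N₂]·[H₂]³) = 294.
([NH₃])² / ((1.22)·(0.104)³) = 294
[NH₃]² = 0.403 ⇒ [NH₃] = 0.635 mol L⁻¹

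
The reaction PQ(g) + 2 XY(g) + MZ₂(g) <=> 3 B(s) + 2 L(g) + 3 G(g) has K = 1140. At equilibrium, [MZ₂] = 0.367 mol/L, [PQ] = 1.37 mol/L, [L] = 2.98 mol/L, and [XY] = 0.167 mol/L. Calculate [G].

[G] = 1.22 mol/L

(B is a pure solid — omitted from K.)
At equilibrium, K = [L]²·[G]³ / ([PQ]·[XY]²·[MZ₂]) = 1140.
(2.98)²·([G])³ / ((1.37)·(0.167)²·(0.367)) = 1140
[G]³ = 1.80 ⇒ [G] = 1.22 mol/L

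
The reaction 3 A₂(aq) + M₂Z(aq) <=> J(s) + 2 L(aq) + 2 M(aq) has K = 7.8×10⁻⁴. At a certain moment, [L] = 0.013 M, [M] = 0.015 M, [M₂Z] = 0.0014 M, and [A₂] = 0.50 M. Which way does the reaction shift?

(J is a pure solid — omitted from Q.)
Q = [L]²·[M]² / ([A₂]³·[M₂Z]) = (0.013)²·(0.015)² / ((0.50)³·(0.0014)) = 2.2×10⁻⁴
Q = 2.2×10⁻⁴ < K = 7.8×10⁻⁴, so the forward reaction proceeds.

toward products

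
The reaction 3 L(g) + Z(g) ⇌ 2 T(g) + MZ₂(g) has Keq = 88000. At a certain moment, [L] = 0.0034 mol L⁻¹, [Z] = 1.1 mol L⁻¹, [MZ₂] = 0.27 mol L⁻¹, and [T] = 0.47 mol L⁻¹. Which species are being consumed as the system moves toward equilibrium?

Q = [T]²·[MZ₂] / ([L]³·[Z]) = (0.47)²·(0.27) / ((0.0034)³·(1.1)) = 1.4×10⁶
Q = 1.4×10⁶ > Keq = 88000: net reverse reaction.

T, MZ₂ (products)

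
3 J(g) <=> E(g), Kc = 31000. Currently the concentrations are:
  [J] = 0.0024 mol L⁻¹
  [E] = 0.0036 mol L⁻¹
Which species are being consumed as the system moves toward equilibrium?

Qc = [E] / [J]³ = (0.0036) / (0.0024)³ = 2.6×10⁵
Qc = 2.6×10⁵ > Kc = 31000: net reverse reaction.

E (products)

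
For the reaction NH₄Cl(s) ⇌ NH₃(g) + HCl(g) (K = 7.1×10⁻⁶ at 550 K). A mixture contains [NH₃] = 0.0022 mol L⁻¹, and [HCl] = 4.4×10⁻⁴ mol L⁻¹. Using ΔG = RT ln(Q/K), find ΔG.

ΔG = -9.11 kJ/mol

(NH₄Cl is a pure solid — omitted from Q.)
Q = [NH₃]·[HCl] = (0.0022)·(4.4×10⁻⁴) = 9.68×10⁻⁷
ΔG = RT ln(Q/K) = (8.314 J mol⁻¹ K⁻¹)(550 K) × ln(9.68×10⁻⁷/7.1×10⁻⁶)
   = (4.573 kJ/mol)(-1.993) = -9.11 kJ/mol
ΔG < 0, so the forward reaction is spontaneous (proceeds forward).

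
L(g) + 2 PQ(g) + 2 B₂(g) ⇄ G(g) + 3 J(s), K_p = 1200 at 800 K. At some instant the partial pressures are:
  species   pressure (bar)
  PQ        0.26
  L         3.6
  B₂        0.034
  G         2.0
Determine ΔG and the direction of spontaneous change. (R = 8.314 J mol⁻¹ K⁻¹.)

(J is a pure solid — omitted from Q_p.)
Q_p = P(G) / (P(L)·P(PQ)²·P(B₂)²) = (2.0) / ((3.6)·(0.26)²·(0.034)²) = 7110
ΔG = RT ln(Q_p/K_p) = (8.314 J mol⁻¹ K⁻¹)(800 K) × ln(7110/1200)
   = (6.651 kJ/mol)(1.779) = 11.8 kJ/mol
ΔG > 0, so the forward reaction is non-spontaneous (proceeds in reverse).

ΔG = 11.8 kJ/mol; the forward reaction is non-spontaneous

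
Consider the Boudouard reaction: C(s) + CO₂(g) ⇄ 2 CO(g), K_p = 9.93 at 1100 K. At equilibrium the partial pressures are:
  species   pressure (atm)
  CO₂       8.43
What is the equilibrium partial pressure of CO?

P(CO) = 9.15 atm

(C is a pure solid — omitted from K_p.)
At equilibrium, K_p = P(CO)² / P(CO₂) = 9.93.
(P(CO))² / (8.43) = 9.93
P(CO)² = 83.7 ⇒ P(CO) = 9.15 atm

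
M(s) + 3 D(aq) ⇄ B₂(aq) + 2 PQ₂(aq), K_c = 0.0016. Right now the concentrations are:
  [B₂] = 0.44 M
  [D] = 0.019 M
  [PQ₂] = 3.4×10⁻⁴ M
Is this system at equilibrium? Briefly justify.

no; Q > K, reaction proceeds in reverse

(M is a pure solid — omitted from Q_c.)
Q_c = [B₂]·[PQ₂]² / [D]³ = (0.44)·(3.4×10⁻⁴)² / (0.019)³ = 0.0074
Q_c = 0.0074 > K_c = 0.0016: net reverse reaction.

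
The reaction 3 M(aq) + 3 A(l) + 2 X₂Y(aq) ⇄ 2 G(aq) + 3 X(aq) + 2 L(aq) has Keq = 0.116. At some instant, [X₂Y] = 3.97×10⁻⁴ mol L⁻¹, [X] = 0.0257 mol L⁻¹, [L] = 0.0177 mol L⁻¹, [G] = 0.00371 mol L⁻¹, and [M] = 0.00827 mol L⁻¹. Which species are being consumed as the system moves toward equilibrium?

G, X, L (products)

(A is a pure liquid — omitted from Q.)
Q = [G]²·[X]³·[L]² / ([M]³·[X₂Y]²) = (0.00371)²·(0.0257)³·(0.0177)² / ((0.00827)³·(3.97×10⁻⁴)²) = 0.821
Q = 0.821 > Keq = 0.116: net reverse reaction.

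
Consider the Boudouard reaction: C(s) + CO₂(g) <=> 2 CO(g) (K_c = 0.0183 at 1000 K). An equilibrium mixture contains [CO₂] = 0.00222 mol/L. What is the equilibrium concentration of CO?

(C is a pure solid — omitted from K_c.)
At equilibrium, K_c = [CO]² / [CO₂] = 0.0183.
([CO])² / (0.00222) = 0.0183
[CO]² = 4.06×10⁻⁵ ⇒ [CO] = 0.00637 mol/L

[CO] = 0.00637 mol/L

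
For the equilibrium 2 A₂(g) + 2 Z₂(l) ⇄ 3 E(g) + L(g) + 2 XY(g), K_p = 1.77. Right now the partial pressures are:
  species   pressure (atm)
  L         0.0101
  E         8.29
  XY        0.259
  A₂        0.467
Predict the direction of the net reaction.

at equilibrium

(Z₂ is a pure liquid — omitted from Q_p.)
Q_p = P(E)³·P(L)·P(XY)² / P(A₂)² = (8.29)³·(0.0101)·(0.259)² / (0.467)² = 1.77
Q_p = 1.77 = K_p, so the system is already at equilibrium.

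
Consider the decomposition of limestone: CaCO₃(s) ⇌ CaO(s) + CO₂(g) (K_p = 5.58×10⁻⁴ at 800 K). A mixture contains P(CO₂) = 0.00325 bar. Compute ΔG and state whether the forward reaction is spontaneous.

ΔG = 11.7 kJ/mol; the forward reaction is non-spontaneous

(CaCO₃, CaO are pure solids — omitted from Q_p.)
Q_p = P(CO₂) = 0.00325
ΔG = RT ln(Q_p/K_p) = (8.314 J mol⁻¹ K⁻¹)(800 K) × ln(0.00325/5.58×10⁻⁴)
   = (6.651 kJ/mol)(1.762) = 11.7 kJ/mol
ΔG > 0, so the forward reaction is non-spontaneous (proceeds in reverse).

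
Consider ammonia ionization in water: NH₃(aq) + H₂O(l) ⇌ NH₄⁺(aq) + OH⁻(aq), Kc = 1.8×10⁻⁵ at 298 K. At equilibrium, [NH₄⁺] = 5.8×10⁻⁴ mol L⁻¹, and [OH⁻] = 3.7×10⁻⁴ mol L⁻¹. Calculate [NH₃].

[NH₃] = 0.012 mol L⁻¹

(H₂O is a pure liquid — omitted from Kc.)
At equilibrium, Kc = [NH₄⁺]·[OH⁻] / [NH₃] = 1.8×10⁻⁵.
(5.8×10⁻⁴)·(3.7×10⁻⁴) / ([NH₃]) = 1.8×10⁻⁵
[NH₃] = 0.0119 = 0.012 mol L⁻¹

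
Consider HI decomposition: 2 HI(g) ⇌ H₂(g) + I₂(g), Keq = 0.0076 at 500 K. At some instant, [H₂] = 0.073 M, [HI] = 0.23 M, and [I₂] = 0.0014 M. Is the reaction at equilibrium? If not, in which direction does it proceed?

Q = [H₂]·[I₂] / [HI]² = (0.073)·(0.0014) / (0.23)² = 0.0019
Q = 0.0019 < Keq = 0.0076, so the forward reaction proceeds.

toward products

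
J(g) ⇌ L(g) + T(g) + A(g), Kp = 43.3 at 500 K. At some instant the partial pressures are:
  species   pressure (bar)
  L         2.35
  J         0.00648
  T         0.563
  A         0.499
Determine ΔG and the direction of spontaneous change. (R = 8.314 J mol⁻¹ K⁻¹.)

Qp = P(L)·P(T)·P(A) / P(J) = (2.35)·(0.563)·(0.499) / (0.00648) = 102
ΔG = RT ln(Qp/Kp) = (8.314 J mol⁻¹ K⁻¹)(500 K) × ln(102/43.3)
   = (4.157 kJ/mol)(0.8568) = 3.56 kJ/mol
ΔG > 0, so the forward reaction is non-spontaneous (proceeds in reverse).

ΔG = 3.56 kJ/mol; the forward reaction is non-spontaneous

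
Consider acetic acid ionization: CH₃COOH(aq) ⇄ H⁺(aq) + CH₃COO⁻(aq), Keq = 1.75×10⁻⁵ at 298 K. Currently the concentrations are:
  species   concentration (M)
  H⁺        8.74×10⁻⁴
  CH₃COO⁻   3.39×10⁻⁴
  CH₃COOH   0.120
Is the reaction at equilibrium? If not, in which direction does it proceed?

Q = [H⁺]·[CH₃COO⁻] / [CH₃COOH] = (8.74×10⁻⁴)·(3.39×10⁻⁴) / (0.120) = 2.47×10⁻⁶
Q = 2.47×10⁻⁶ < Keq = 1.75×10⁻⁵, so the forward reaction proceeds.

in the forward direction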